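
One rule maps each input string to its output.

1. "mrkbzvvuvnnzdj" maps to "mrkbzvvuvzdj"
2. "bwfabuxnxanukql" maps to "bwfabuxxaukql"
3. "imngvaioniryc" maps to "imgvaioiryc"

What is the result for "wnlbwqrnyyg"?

Rule — remove every "n".
Applying that to "wnlbwqrnyyg" gives "wlbwqryyg".

wlbwqryyg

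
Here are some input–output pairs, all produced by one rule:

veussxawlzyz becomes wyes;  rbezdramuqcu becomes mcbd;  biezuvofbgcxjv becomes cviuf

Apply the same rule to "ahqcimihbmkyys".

Rule — keep one character in every 3, starting at position 2 (positions 2nd, 5th, 8th, ...), then move the last 2 characters to the front (rotate right by 2).
For "ahqcimihbmkyys", step one produces "hihks"; step two turns that into "kshih".

kshih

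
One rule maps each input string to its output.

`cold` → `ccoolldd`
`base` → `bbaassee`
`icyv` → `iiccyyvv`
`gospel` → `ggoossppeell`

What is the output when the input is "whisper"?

wwhhiissppeerr

Looking at the pairs, the operation is to double every character.
Doing the same to "whisper": "wwhhiissppeerr".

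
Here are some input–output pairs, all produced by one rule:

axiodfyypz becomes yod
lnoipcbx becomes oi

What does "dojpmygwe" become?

In each case the input is transformed by: sort the characters into reverse alphabetical order, then keep one character in every 3, starting at position 3 (positions 3rd, 6th, 9th, ...).
For "dojpmygwe" the result is "pjd".

pjd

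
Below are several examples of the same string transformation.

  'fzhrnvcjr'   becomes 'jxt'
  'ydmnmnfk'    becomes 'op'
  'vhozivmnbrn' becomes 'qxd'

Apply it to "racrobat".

In each case the input is transformed by: keep one character in every 3, starting at position 3 (positions 3rd, 6th, 9th, ...), then shift every letter 2 places forward in the alphabet (wrapping around).
Starting from "racrobat": after the first operation, "cb"; after the second, "ed".
(Check on "ydmnmnfk": → "mn" → "op" ✓)

ed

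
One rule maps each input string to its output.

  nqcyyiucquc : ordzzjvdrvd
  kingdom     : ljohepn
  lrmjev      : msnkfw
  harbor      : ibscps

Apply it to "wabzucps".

The pattern: shift every letter 1 place forward in the alphabet (wrapping around).
"wabzucps" → "xbcavdqt".

xbcavdqt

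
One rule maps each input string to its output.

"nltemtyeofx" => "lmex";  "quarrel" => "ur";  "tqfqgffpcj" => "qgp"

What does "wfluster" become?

In each case the input is transformed by: keep one character in every 3, starting at position 2 (positions 2nd, 5th, 8th, ...).
"wfluster" → "fsr".

fsr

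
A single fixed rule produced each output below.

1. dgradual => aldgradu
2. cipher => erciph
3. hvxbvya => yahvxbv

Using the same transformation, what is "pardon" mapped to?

onpard

The transformation: move the last 2 characters to the front (rotate right by 2).
"pardon" → "onpard".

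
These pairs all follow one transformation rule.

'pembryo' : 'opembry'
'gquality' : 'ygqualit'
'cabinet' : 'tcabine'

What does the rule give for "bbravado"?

obbravad

The rule is to move the last character to the front.
For "bbravado" the result is "obbravad".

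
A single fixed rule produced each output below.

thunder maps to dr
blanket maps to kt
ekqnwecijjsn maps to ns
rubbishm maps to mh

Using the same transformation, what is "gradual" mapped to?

ul

Looking at the pairs, the operation is to swap each adjacent pair of characters (1↔2, 3↔4, ...), then keep only the last 2 characters.
For "gradual", step one produces "rgdaaul"; step two turns that into "ul".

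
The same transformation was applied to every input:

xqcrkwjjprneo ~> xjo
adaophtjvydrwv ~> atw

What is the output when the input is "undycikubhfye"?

The transformation: keep one character in every 3, starting at position 1 (positions 1st, 4th, 7th, ...), then keep every other character starting from the first (positions 1st, 3rd, 5th, ...).
Working it through for "undycikubhfye": intermediate "uykhe", final "uke".

uke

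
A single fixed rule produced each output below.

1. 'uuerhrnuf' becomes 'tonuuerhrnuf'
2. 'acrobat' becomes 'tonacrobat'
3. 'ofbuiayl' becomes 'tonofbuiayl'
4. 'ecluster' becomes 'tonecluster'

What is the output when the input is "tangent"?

Rule — prepend "ton".
Applying that to "tangent" gives "tontangent".

tontangent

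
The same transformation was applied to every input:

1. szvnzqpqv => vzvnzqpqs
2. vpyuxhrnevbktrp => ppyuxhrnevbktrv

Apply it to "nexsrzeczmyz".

In each case the input is transformed by: swap the first and last characters.
On "nexsrzeczmyz" that produces "zexsrzeczmyn".

zexsrzeczmyn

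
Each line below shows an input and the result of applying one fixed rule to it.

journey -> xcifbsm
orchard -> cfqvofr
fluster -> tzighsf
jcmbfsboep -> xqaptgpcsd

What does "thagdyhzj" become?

hvourmvnx

Rule — shift every letter 12 places backward in the alphabet (wrapping around).
So "thagdyhzj" becomes "hvourmvnx".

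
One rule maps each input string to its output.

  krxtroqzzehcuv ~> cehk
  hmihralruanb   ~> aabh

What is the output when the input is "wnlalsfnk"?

afkl

The pattern: sort the characters into alphabetical order, then keep only the first 4 characters.
Starting from "wnlalsfnk": after the first operation, "afkllnnsw"; after the second, "afkl".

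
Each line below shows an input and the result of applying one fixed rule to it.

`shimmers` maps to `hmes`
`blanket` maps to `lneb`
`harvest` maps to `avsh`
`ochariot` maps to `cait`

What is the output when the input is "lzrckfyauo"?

zcfao

The pattern: move the first character to the end, then keep every other character starting from the first (positions 1st, 3rd, 5th, ...).
"lzrckfyauo" → "zcfao".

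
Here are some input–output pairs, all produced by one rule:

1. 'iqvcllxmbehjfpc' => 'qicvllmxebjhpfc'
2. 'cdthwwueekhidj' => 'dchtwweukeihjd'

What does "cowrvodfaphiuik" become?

ocrwovfdpaihiuk

The transformation: swap each adjacent pair of characters (1↔2, 3↔4, ...).
Doing the same to "cowrvodfaphiuik": "ocrwovfdpaihiuk".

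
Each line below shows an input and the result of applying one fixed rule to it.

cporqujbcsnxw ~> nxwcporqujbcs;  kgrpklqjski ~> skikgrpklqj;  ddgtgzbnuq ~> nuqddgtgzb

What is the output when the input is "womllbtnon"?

Looking at the pairs, the operation is to move the last 3 characters to the front (rotate right by 3).
Doing the same to "womllbtnon": "nonwomllbt".

nonwomllbt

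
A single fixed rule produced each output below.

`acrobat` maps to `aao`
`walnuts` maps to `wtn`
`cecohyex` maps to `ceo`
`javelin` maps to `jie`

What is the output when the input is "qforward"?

The transformation: take characters alternately from the front and the back (1st, last, 2nd, 2nd-last, ...), then keep one character in every 3, starting at position 1 (positions 1st, 4th, 7th, ...).
For "qforward", step one produces "qdfroarw"; step two turns that into "qrr".
(Check on "walnuts": → "wsatlun" → "wtn" ✓)

qrr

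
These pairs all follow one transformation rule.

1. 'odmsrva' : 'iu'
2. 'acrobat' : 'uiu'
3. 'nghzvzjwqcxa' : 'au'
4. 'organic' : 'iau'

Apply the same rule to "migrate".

au

What's happening: shift every letter 6 places backward in the alphabet (wrapping around), then keep only the vowels.
Applying both steps to "migrate": "gcaluny", then "au".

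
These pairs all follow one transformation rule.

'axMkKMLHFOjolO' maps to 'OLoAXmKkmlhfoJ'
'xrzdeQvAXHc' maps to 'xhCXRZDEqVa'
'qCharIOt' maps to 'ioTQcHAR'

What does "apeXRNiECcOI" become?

CoiAPExrnIec

Each output is the input with this applied: flip the case of every letter, then move the last 3 characters to the front (rotate right by 3).
Applying both steps to "apeXRNiECcOI": "APExrnIecCoi", then "CoiAPExrnIec".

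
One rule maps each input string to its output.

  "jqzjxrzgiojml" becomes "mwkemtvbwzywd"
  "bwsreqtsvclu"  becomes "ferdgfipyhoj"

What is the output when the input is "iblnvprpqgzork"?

What's happening: shift every letter 13 places forward in the alphabet (wrapping around) — i.e. ROT13, then move the first 2 characters to the end (rotate left by 2).
Starting from "iblnvprpqgzork": after the first operation, "voyaicecdtmbex"; after the second, "yaicecdtmbexvo".

yaicecdtmbexvo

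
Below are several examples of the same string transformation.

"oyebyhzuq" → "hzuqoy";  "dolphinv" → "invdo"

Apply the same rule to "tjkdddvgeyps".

Rule — move the first 2 characters to the end (rotate left by 2), then delete the first 3 characters.
On "tjkdddvgeyps" that produces "dvgeypstj".

dvgeypstj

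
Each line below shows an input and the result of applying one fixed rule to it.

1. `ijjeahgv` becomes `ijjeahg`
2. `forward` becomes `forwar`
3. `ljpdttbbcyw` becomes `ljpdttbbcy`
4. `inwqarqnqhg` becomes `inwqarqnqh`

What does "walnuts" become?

What's happening: delete the last character.
Applying that to "walnuts" gives "walnut".

walnut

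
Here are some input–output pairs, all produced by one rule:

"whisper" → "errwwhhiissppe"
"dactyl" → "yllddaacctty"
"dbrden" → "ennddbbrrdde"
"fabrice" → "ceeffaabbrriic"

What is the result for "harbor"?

Each output is the input with this applied: double every character, then move the last 3 characters to the front (rotate right by 3).
For "harbor", step one produces "hhaarrbboorr"; step two turns that into "orrhhaarrbbo".

orrhhaarrbbo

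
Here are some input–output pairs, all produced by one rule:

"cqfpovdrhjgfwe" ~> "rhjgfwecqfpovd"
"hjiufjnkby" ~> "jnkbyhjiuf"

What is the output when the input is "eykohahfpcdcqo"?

fpcdcqoeykohah

Rule — swap the front and back halves of the string.
On "eykohahfpcdcqo" that produces "fpcdcqoeykohah".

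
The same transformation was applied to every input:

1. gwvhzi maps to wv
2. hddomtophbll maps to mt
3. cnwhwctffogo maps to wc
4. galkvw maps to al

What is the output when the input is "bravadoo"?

av

Looking at the pairs, the operation is to swap the front and back halves of the string, then keep only the last 2 characters.
On "bravadoo": the first step gives "adoobrav", and the second then gives "av".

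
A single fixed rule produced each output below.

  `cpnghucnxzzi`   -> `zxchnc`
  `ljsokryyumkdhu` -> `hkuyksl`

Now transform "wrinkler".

What's happening: reverse the string, then keep every other character starting from the second (positions 2nd, 4th, 6th, ...).
On "wrinkler" that produces "ekiw".

ekiw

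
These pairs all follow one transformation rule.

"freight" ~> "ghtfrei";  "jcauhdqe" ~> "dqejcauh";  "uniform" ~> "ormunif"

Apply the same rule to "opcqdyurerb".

The pattern: move the last 3 characters to the front (rotate right by 3).
"opcqdyurerb" → "erbopcqdyur".

erbopcqdyur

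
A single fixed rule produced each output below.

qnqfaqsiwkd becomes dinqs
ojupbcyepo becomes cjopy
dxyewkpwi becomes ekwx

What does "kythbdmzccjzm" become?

Looking at the pairs, the operation is to sort the characters into alphabetical order, then keep every other character starting from the second (positions 2nd, 4th, 6th, ...).
So "kythbdmzccjzm" becomes "cdjmtz".

cdjmtz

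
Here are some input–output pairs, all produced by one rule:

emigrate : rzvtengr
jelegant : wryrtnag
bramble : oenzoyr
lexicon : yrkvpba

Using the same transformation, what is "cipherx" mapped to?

pvcurek

Each output is the input with this applied: shift every letter 13 places forward in the alphabet (wrapping around) — i.e. ROT13.
Applying that to "cipherx" gives "pvcurek".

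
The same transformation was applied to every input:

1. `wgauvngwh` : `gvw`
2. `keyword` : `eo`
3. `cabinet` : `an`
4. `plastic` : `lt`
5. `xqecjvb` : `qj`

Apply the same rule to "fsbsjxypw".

The transformation: keep one character in every 3, starting at position 2 (positions 2nd, 5th, 8th, ...).
So "fsbsjxypw" becomes "sjp".

sjp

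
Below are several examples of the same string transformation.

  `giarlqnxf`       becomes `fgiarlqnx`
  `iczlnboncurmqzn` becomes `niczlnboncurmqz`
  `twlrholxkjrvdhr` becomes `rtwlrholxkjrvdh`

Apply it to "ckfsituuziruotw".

wckfsituuziruot

The rule is to move the last character to the front.
On "ckfsituuziruotw" that produces "wckfsituuziruot".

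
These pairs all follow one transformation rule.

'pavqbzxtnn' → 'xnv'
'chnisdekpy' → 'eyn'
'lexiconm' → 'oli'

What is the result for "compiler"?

The rule is to swap the front and back halves of the string, then keep one character in every 3, starting at position 2 (positions 2nd, 5th, 8th, ...).
Applying that to "compiler" gives "lcp".

lcp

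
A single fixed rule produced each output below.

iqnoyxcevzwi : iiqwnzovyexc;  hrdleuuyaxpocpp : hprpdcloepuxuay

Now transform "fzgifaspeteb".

The transformation: take characters alternately from the front and the back (1st, last, 2nd, 2nd-last, ...).
Applying that to "fzgifaspeteb" gives "fbzegtiefpas".

fbzegtiefpas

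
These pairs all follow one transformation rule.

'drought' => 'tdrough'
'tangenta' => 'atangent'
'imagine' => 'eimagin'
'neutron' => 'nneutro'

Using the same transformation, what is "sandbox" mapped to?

xsandbo

What's happening: move the last character to the front.
For "sandbox" the result is "xsandbo".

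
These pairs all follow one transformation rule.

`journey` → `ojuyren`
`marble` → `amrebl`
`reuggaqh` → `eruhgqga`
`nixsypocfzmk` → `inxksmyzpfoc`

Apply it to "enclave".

The transformation: move the first character to the end, then take characters alternately from the front and the back (1st, last, 2nd, 2nd-last, ...).
So "enclave" becomes "necelva".

necelva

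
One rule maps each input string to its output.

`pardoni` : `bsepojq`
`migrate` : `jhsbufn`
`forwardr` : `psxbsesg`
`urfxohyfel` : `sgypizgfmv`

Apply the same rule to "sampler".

bnqmfst

Looking at the pairs, the operation is to move the first character to the end, then shift every letter 1 place forward in the alphabet (wrapping around).
Working it through for "sampler": intermediate "amplers", final "bnqmfst".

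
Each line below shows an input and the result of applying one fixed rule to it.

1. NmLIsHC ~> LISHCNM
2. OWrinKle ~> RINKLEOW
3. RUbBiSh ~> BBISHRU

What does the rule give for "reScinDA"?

SCINDARE

The rule is to move the first 2 characters to the end (rotate left by 2), then convert every letter to uppercase.
Working it through for "reScinDA": intermediate "ScinDAre", final "SCINDARE".
(Check on "OWrinKle": → "rinKleOW" → "RINKLEOW" ✓)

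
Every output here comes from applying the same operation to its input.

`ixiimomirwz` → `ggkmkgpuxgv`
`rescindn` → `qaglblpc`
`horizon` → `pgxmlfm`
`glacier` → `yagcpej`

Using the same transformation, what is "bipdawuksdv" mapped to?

Each output is the input with this applied: shift every letter 2 places backward in the alphabet (wrapping around), then move the first 2 characters to the end (rotate left by 2).
Applying both steps to "bipdawuksdv": "zgnbyusiqbt", then "nbyusiqbtzg".

nbyusiqbtzg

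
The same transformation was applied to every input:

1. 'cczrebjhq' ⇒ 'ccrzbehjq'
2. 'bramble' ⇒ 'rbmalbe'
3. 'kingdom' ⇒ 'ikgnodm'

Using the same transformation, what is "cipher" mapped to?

ichpre

What's happening: swap each adjacent pair of characters (1↔2, 3↔4, ...).
Applying that to "cipher" gives "ichpre".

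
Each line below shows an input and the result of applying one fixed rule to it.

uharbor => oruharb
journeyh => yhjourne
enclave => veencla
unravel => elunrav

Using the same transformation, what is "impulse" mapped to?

Looking at the pairs, the operation is to move the last 2 characters to the front (rotate right by 2).
So "impulse" becomes "seimpul".

seimpul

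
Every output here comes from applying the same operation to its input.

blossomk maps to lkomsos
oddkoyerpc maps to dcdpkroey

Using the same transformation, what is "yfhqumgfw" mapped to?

What's happening: delete the first character, then take characters alternately from the front and the back (1st, last, 2nd, 2nd-last, ...).
Doing the same to "yfhqumgfw": "fwhfqgum".

fwhfqgum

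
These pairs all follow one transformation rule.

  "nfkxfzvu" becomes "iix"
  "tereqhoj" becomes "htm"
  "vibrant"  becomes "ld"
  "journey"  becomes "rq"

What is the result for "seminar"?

hq

In each case the input is transformed by: shift every letter 3 places forward in the alphabet (wrapping around), then keep one character in every 3, starting at position 2 (positions 2nd, 5th, 8th, ...).
On "seminar": the first step gives "vhplqdu", and the second then gives "hq".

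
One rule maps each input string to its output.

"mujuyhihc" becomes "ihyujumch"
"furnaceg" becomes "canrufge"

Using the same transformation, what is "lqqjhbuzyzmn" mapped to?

zyzubhjqqlnm

Looking at the pairs, the operation is to reverse the string, then move the first 2 characters to the end (rotate left by 2).
Starting from "lqqjhbuzyzmn": after the first operation, "nmzyzubhjqql"; after the second, "zyzubhjqqlnm".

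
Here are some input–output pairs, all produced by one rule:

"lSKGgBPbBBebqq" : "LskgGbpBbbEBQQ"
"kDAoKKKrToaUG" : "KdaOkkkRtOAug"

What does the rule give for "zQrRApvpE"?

ZqRraPVPe

The transformation: flip the case of every letter.
For "zQrRApvpE" the result is "ZqRraPVPe".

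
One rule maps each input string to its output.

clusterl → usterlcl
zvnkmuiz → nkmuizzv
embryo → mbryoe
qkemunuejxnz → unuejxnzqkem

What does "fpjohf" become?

Looking at the pairs, the operation is to move the last 2 characters to the front (rotate right by 2), then swap the front and back halves of the string.
Doing the same to "fpjohf": "pjohff".

pjohff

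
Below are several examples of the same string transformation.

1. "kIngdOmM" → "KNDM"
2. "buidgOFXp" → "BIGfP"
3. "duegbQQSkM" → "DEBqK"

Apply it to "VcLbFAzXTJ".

The rule is to flip the case of every letter, then keep every other character starting from the first (positions 1st, 3rd, 5th, ...).
For "VcLbFAzXTJ", step one produces "vClBfaZxtj"; step two turns that into "vlfZt".

vlfZt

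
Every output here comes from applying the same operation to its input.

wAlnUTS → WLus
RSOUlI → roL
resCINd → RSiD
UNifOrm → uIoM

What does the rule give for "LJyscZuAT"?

The transformation: keep every other character starting from the first (positions 1st, 3rd, 5th, ...), then flip the case of every letter.
Applying that to "LJyscZuAT" gives "lYCUt".

lYCUt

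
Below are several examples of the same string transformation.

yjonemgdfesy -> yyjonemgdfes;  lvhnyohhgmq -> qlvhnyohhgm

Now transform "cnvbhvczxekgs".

In each case the input is transformed by: move the last character to the front.
So "cnvbhvczxekgs" becomes "scnvbhvczxekg".

scnvbhvczxekg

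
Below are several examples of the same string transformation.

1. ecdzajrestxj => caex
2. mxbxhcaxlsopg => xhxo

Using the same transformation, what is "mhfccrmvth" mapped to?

Each output is the input with this applied: keep one character in every 3, starting at position 2 (positions 2nd, 5th, 8th, ...).
Doing the same to "mhfccrmvth": "hcv".

hcv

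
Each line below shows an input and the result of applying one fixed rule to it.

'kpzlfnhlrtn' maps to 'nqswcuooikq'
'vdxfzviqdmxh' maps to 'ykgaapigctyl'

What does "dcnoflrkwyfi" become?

glfiqbrzinou

In each case the input is transformed by: shift every letter 3 places forward in the alphabet (wrapping around), then take characters alternately from the front and the back (1st, last, 2nd, 2nd-last, ...).
Starting from "dcnoflrkwyfi": after the first operation, "gfqriounzbil"; after the second, "glfiqbrzinou".
(Check on "kpzlfnhlrtn": → "nscoiqkouwq" → "nqswcuooikq" ✓)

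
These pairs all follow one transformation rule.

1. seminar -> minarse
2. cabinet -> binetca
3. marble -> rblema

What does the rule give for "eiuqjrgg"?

uqjrggei

In each case the input is transformed by: move the first 2 characters to the end (rotate left by 2).
"eiuqjrgg" → "uqjrggei".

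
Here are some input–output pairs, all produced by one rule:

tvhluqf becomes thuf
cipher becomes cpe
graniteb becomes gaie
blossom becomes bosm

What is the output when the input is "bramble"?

What's happening: keep every other character starting from the first (positions 1st, 3rd, 5th, ...).
So "bramble" becomes "babe".

babe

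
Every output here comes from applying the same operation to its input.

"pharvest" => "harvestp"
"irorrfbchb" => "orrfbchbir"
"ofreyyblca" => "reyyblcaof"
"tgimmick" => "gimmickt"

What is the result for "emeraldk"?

What's happening: swap the front and back halves of the string, then move the last 3 characters to the front (rotate right by 3).
For "emeraldk" the result is "meraldke".

meraldke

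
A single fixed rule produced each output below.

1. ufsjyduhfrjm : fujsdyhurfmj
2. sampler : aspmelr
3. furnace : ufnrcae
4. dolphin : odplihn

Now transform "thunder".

htnuedr

The transformation: swap each adjacent pair of characters (1↔2, 3↔4, ...).
"thunder" → "htnuedr".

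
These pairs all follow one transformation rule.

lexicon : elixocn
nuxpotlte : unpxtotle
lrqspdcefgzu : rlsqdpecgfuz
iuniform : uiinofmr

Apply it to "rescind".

The pattern: swap each adjacent pair of characters (1↔2, 3↔4, ...).
"rescind" → "ercsnid".

ercsnid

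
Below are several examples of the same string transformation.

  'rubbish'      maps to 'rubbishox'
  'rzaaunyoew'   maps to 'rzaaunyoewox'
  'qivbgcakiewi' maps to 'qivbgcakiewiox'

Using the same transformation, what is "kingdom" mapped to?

kingdomox

The transformation: append "ox".
"kingdom" → "kingdomox".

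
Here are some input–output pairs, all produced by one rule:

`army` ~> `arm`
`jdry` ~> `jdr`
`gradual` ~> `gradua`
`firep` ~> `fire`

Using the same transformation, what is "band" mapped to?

ban

Each output is the input with this applied: delete the last character.
For "band" the result is "ban".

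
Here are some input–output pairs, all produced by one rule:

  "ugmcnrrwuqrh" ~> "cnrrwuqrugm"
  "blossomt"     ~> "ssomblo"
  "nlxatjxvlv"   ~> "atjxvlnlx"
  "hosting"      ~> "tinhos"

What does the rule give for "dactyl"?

Rule — delete the last character, then move the first 3 characters to the end (rotate left by 3).
Applying both steps to "dactyl": "dacty", then "tydac".

tydac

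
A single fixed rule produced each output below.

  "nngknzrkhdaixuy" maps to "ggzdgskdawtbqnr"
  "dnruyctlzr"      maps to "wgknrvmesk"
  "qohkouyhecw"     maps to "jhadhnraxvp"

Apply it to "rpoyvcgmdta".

What's happening: shift every letter 7 places backward in the alphabet (wrapping around).
Applying that to "rpoyvcgmdta" gives "kihrovzfwmt".

kihrovzfwmt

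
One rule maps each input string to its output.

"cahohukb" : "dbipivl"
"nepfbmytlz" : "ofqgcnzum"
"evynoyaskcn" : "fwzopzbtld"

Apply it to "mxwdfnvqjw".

nyxegowrk

The pattern: shift every letter 1 place forward in the alphabet (wrapping around), then delete the last character.
On "mxwdfnvqjw": the first step gives "nyxegowrkx", and the second then gives "nyxegowrk".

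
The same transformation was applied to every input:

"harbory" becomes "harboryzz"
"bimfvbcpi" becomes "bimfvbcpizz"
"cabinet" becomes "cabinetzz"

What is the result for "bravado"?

bravadozz

Looking at the pairs, the operation is to append "zz".
For "bravado" the result is "bravadozz".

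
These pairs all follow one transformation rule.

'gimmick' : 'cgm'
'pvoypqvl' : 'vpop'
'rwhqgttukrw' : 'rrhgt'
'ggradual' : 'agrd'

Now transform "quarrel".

Each output is the input with this applied: move the last 3 characters to the front (rotate right by 3), then keep every other character starting from the second (positions 2nd, 4th, 6th, ...).
On "quarrel": the first step gives "relquar", and the second then gives "eqa".

eqa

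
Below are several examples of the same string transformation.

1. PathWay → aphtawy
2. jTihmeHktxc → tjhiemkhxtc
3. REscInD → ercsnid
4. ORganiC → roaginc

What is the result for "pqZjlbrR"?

What's happening: swap each adjacent pair of characters (1↔2, 3↔4, ...), then convert every letter to lowercase.
Working it through for "pqZjlbrR": intermediate "qpjZblRr", final "qpjzblrr".
(Check on "PathWay": → "aPhtaWy" → "aphtawy" ✓)

qpjzblrr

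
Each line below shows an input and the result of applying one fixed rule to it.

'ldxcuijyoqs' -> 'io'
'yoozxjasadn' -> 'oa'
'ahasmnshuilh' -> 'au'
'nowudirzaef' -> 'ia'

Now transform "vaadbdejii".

ai

Each output is the input with this applied: keep one character in every 3, starting at position 3 (positions 3rd, 6th, 9th, ...), then keep only the vowels.
"vaadbdejii" → "adi" → "ai".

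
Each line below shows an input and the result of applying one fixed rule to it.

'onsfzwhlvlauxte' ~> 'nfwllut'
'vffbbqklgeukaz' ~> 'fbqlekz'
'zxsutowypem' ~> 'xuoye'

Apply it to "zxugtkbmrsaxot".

What's happening: keep every other character starting from the second (positions 2nd, 4th, 6th, ...).
For "zxugtkbmrsaxot" the result is "xgkmsxt".

xgkmsxt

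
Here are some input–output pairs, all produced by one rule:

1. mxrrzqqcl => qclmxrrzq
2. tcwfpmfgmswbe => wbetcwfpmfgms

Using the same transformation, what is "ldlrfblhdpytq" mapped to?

ytqldlrfblhdp

The pattern: move the last 3 characters to the front (rotate right by 3).
So "ldlrfblhdpytq" becomes "ytqldlrfblhdp".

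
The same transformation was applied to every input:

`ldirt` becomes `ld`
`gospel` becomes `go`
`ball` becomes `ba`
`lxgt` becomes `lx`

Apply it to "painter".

Rule — keep only the first 2 characters.
For "painter" the result is "pa".

pa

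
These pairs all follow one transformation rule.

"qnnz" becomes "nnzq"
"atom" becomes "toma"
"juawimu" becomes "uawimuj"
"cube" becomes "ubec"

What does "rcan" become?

canr

Rule — move the first character to the end.
Applying that to "rcan" gives "canr".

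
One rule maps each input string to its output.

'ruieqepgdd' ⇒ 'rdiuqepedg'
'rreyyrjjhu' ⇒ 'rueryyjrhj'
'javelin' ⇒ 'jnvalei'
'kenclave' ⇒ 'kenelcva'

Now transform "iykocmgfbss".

Each output is the input with this applied: move the last character to the front, then swap each adjacent pair of characters (1↔2, 3↔4, ...).
Working it through for "iykocmgfbss": intermediate "siykocmgfbs", final "iskycogmbfs".

iskycogmbfs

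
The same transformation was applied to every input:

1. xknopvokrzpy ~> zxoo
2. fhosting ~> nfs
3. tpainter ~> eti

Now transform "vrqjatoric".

cvjo

In each case the input is transformed by: keep one character in every 3, starting at position 1 (positions 1st, 4th, 7th, ...), then move the last character to the front.
Working it through for "vrqjatoric": intermediate "vjoc", final "cvjo".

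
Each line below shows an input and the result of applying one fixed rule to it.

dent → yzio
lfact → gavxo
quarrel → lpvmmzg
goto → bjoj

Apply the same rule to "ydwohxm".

What's happening: shift every letter 5 places backward in the alphabet (wrapping around).
On "ydwohxm" that produces "tyrjcsh".

tyrjcsh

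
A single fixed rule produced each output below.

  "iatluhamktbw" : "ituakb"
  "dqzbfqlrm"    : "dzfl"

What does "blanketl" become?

bakt

The pattern: swap each adjacent pair of characters (1↔2, 3↔4, ...), then keep every other character starting from the second (positions 2nd, 4th, 6th, ...).
"blanketl" → "lbnaeklt" → "bakt".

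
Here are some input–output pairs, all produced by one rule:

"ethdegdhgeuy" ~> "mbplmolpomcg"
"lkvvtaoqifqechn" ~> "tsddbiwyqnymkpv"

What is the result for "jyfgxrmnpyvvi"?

rgnofzuvxgddq

Rule — shift every letter 8 places forward in the alphabet (wrapping around).
So "jyfgxrmnpyvvi" becomes "rgnofzuvxgddq".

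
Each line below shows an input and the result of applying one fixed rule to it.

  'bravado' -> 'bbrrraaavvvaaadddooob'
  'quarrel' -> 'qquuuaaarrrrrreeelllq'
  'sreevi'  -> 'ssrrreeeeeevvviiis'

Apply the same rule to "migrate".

mmiiigggrrraaattteeem

The rule is to repeat every character 3 times, then move the first character to the end.
Working it through for "migrate": intermediate "mmmiiigggrrraaattteee", final "mmiiigggrrraaattteeem".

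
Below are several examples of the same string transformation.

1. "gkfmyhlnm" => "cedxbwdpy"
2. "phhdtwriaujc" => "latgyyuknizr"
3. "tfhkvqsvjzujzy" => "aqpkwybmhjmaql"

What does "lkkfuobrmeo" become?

dvfcbbwlfsi

What's happening: move the last 3 characters to the front (rotate right by 3), then shift every letter 9 places backward in the alphabet (wrapping around).
For "lkkfuobrmeo", step one produces "meolkkfuobr"; step two turns that into "dvfcbbwlfsi".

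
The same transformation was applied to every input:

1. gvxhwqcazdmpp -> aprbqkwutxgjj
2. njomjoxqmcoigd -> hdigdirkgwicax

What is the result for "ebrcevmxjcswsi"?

yvlwypgrdwmqmc

Each output is the input with this applied: shift every letter 6 places backward in the alphabet (wrapping around).
For "ebrcevmxjcswsi" the result is "yvlwypgrdwmqmc".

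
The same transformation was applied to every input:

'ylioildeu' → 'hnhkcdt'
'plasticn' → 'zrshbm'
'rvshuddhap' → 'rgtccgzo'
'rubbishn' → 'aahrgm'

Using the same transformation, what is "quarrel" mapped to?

Rule — shift every letter 1 place backward in the alphabet (wrapping around), then delete the first 2 characters.
"quarrel" → "zqqdk".

zqqdk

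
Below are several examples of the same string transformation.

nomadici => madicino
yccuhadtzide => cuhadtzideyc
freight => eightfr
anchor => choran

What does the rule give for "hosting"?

stingho

The rule is to move the first 2 characters to the end (rotate left by 2).
Applying that to "hosting" gives "stingho".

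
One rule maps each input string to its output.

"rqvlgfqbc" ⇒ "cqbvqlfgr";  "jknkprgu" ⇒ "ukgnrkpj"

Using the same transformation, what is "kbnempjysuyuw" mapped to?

wbunyeumspyjk

What's happening: take characters alternately from the front and the back (1st, last, 2nd, 2nd-last, ...), then move the first character to the end.
"kbnempjysuyuw" → "kwbunyeumspyj" → "wbunyeumspyjk".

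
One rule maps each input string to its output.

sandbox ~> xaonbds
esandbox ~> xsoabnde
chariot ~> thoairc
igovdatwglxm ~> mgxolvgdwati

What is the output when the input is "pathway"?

What's happening: take characters alternately from the front and the back (1st, last, 2nd, 2nd-last, ...), then move the first character to the end.
For "pathway" the result is "yaatwhp".

yaatwhp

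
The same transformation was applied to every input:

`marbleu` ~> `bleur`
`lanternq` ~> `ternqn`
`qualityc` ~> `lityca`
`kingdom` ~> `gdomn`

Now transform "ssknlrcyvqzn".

nlrcyvqznk

Looking at the pairs, the operation is to delete the first 2 characters, then move the first character to the end.
Starting from "ssknlrcyvqzn": after the first operation, "knlrcyvqzn"; after the second, "nlrcyvqznk".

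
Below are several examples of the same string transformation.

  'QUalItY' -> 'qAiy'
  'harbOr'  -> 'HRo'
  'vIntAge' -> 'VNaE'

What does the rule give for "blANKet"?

BakT

Looking at the pairs, the operation is to keep every other character starting from the first (positions 1st, 3rd, 5th, ...), then flip the case of every letter.
For "blANKet", step one produces "bAKt"; step two turns that into "BakT".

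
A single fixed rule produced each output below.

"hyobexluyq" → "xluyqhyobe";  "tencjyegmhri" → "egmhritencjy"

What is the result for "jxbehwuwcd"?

The transformation: swap the front and back halves of the string.
Applying that to "jxbehwuwcd" gives "wuwcdjxbeh".

wuwcdjxbeh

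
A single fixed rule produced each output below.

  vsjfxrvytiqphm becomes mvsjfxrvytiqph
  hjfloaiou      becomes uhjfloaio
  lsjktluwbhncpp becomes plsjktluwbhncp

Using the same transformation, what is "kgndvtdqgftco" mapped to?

okgndvtdqgftc

Each output is the input with this applied: move the last character to the front.
Applying that to "kgndvtdqgftco" gives "okgndvtdqgftc".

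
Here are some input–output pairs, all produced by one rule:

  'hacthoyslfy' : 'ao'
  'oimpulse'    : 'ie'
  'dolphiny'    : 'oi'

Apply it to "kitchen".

ie

Each output is the input with this applied: keep every other character starting from the second (positions 2nd, 4th, 6th, ...), then keep only the vowels.
"kitchen" → "ice" → "ie".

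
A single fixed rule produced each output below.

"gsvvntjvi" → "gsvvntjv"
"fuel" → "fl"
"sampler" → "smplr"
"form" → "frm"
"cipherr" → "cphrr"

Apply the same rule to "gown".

Looking at the pairs, the operation is to remove every vowel.
Doing the same to "gown": "gwn".

gwn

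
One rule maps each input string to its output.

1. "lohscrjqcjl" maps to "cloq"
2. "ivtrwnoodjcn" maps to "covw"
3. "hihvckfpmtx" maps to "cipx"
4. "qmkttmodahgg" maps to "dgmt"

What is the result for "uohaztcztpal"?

aozz

Looking at the pairs, the operation is to keep one character in every 3, starting at position 2 (positions 2nd, 5th, 8th, ...), then sort the characters into alphabetical order.
Applying both steps to "uohaztcztpal": "ozza", then "aozz".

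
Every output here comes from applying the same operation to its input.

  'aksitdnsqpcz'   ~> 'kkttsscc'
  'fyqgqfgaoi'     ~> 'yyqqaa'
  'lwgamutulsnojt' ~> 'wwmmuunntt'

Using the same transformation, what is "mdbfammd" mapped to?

ddaadd

The rule is to keep one character in every 3, starting at position 2 (positions 2nd, 5th, 8th, ...), then double every character.
"mdbfammd" → "dad" → "ddaadd".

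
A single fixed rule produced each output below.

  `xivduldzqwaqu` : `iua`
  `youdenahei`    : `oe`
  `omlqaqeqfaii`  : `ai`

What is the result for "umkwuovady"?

The rule is to keep one character in every 3, starting at position 2 (positions 2nd, 5th, 8th, ...), then keep only the vowels.
Starting from "umkwuovady": after the first operation, "mua"; after the second, "ua".

ua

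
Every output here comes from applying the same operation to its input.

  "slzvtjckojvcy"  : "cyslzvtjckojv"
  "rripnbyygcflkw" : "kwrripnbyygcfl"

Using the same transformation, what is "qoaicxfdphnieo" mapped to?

The transformation: move the last 2 characters to the front (rotate right by 2).
On "qoaicxfdphnieo" that produces "eoqoaicxfdphni".

eoqoaicxfdphni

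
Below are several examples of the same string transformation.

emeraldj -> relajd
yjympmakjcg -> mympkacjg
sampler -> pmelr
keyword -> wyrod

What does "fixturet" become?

txrute

What's happening: swap each adjacent pair of characters (1↔2, 3↔4, ...), then delete the first 2 characters.
Starting from "fixturet": after the first operation, "iftxrute"; after the second, "txrute".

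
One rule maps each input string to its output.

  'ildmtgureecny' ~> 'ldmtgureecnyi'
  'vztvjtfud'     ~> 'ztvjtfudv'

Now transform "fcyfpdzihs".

cyfpdzihsf

The rule is to move the first character to the end.
Doing the same to "fcyfpdzihs": "cyfpdzihsf".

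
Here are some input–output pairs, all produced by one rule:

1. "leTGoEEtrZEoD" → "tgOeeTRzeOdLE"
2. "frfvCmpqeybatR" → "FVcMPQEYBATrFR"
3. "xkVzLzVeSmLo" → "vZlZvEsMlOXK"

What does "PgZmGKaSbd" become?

Each output is the input with this applied: move the first 2 characters to the end (rotate left by 2), then flip the case of every letter.
Applying both steps to "PgZmGKaSbd": "ZmGKaSbdPg", then "zMgkAsBDpG".

zMgkAsBDpG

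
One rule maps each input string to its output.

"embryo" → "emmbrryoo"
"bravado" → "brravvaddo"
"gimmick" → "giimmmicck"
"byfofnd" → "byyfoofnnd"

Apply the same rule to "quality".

quuallitty

The transformation: repeat every character 3 times, then keep every other character starting from the second (positions 2nd, 4th, 6th, ...).
Starting from "quality": after the first operation, "qqquuuaaallliiitttyyy"; after the second, "quuallitty".
(Check on "gimmick": → "gggiiimmmmmmiiiccckkk" → "giimmmicck" ✓)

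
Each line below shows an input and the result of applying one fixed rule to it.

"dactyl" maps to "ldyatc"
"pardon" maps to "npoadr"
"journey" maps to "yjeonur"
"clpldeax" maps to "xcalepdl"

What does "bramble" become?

Looking at the pairs, the operation is to take characters alternately from the front and the back (1st, last, 2nd, 2nd-last, ...), then swap each adjacent pair of characters (1↔2, 3↔4, ...).
Working it through for "bramble": intermediate "berlabm", final "eblrbam".

eblrbam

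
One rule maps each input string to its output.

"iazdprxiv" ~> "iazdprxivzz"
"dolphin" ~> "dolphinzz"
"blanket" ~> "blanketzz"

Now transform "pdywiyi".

The pattern: append "zz".
For "pdywiyi" the result is "pdywiyizz".

pdywiyizz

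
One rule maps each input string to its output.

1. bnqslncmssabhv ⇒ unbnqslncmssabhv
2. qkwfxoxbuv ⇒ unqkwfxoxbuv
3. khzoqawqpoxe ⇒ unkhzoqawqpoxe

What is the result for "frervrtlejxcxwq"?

unfrervrtlejxcxwq

Each output is the input with this applied: prepend "un".
For "frervrtlejxcxwq" the result is "unfrervrtlejxcxwq".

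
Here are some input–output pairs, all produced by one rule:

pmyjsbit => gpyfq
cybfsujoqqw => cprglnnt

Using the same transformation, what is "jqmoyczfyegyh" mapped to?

lvzwcvbdve

The rule is to delete the first 3 characters, then shift every letter 3 places backward in the alphabet (wrapping around).
Applying both steps to "jqmoyczfyegyh": "oyczfyegyh", then "lvzwcvbdve".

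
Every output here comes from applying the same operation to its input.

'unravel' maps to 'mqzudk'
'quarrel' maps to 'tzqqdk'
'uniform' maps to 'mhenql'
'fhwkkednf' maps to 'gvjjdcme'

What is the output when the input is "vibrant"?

haqzms

What's happening: delete the first character, then shift every letter 1 place backward in the alphabet (wrapping around).
Starting from "vibrant": after the first operation, "ibrant"; after the second, "haqzms".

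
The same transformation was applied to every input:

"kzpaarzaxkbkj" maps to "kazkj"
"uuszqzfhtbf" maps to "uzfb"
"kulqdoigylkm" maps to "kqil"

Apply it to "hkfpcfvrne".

The rule is to keep one character in every 3, starting at position 1 (positions 1st, 4th, 7th, ...).
So "hkfpcfvrne" becomes "hpve".

hpve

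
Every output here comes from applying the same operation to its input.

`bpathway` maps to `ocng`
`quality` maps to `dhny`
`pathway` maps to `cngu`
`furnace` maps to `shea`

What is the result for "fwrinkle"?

Each output is the input with this applied: shift every letter 13 places forward in the alphabet (wrapping around) — i.e. ROT13, then keep only the first 4 characters.
"fwrinkle" → "sjevaxyr" → "sjev".

sjev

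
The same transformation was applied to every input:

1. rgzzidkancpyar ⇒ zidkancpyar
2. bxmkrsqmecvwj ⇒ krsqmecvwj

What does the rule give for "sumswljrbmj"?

swljrbmj

Looking at the pairs, the operation is to delete the first 3 characters.
So "sumswljrbmj" becomes "swljrbmj".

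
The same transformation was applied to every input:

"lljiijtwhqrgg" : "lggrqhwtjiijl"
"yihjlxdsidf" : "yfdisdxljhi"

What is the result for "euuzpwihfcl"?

elcfhiwpzuu

The pattern: reverse the string, then move the last character to the front.
"euuzpwihfcl" → "lcfhiwpzuue" → "elcfhiwpzuu".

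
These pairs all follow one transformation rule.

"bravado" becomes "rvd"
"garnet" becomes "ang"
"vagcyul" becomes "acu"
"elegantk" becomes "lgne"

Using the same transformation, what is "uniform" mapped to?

Looking at the pairs, the operation is to swap the first and last characters, then keep every other character starting from the second (positions 2nd, 4th, 6th, ...).
Applying both steps to "uniform": "mniforu", then "nfr".
(Check on "bravado": → "oravadb" → "rvd" ✓)

nfr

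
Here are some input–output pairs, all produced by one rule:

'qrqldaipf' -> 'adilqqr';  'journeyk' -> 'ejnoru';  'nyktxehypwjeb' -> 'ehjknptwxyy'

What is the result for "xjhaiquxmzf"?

ahijmquxx

What's happening: delete the last 2 characters, then sort the characters into alphabetical order.
For "xjhaiquxmzf", step one produces "xjhaiquxm"; step two turns that into "ahijmquxx".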